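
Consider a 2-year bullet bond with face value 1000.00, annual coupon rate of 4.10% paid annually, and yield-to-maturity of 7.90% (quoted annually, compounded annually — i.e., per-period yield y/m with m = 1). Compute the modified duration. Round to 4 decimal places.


Answer: Modified duration = 1.8158

Derivation:
Coupon per period c = face * coupon_rate / m = 41.000000
Periods per year m = 1; per-period yield y/m = 0.079000
Number of cashflows N = 2
Cashflows (t years, CF_t, discount factor 1/(1+y/m)^(m*t), PV):
  t = 1.0000: CF_t = 41.000000, DF = 0.926784, PV = 37.998146
  t = 2.0000: CF_t = 1041.000000, DF = 0.858929, PV = 894.144769
Price P = sum_t PV_t = 932.142915
First compute Macaulay numerator sum_t t * PV_t:
  t * PV_t at t = 1.0000: 37.998146
  t * PV_t at t = 2.0000: 1788.289538
Macaulay duration D = 1826.287684 / 932.142915 = 1.959236
Modified duration = D / (1 + y/m) = 1.959236 / (1 + 0.079000) = 1.815788


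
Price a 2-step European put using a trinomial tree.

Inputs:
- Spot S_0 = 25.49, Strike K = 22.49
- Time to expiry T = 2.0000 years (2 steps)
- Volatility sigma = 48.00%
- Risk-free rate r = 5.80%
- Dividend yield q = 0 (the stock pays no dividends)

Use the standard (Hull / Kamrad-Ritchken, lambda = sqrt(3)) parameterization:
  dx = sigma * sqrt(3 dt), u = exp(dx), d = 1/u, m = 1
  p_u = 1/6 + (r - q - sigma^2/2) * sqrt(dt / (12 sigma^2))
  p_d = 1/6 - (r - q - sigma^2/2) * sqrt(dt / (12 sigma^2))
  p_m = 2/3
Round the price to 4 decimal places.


Answer: Price = V(0,0) = 3.3549

Derivation:
dt = T/N = 1.000000; dx = sigma*sqrt(3*dt) = 0.831384
u = exp(dx) = 2.296496; d = 1/u = 0.435446
p_u = 0.132266, p_m = 0.666667, p_d = 0.201067
Discount per step: exp(-r*dt) = 0.943650
Stock lattice S(k, j) with j the centered position index:
  k=0: S(0,+0) = 25.4900
  k=1: S(1,-1) = 11.0995; S(1,+0) = 25.4900; S(1,+1) = 58.5377
  k=2: S(2,-2) = 4.8332; S(2,-1) = 11.0995; S(2,+0) = 25.4900; S(2,+1) = 58.5377; S(2,+2) = 134.4315
Terminal payoffs V(N, j) = max(K - S_T, 0):
  V(2,-2) = 17.656758; V(2,-1) = 11.390480; V(2,+0) = 0.000000; V(2,+1) = 0.000000; V(2,+2) = 0.000000
Backward induction: V(k, j) = exp(-r*dt) * [p_u * V(k+1, j+1) + p_m * V(k+1, j) + p_d * V(k+1, j-1)]
  V(1,-1) = exp(-r*dt) * [p_u*0.000000 + p_m*11.390480 + p_d*17.656758] = 10.515891
  V(1,+0) = exp(-r*dt) * [p_u*0.000000 + p_m*0.000000 + p_d*11.390480] = 2.161195
  V(1,+1) = exp(-r*dt) * [p_u*0.000000 + p_m*0.000000 + p_d*0.000000] = 0.000000
  V(0,+0) = exp(-r*dt) * [p_u*0.000000 + p_m*2.161195 + p_d*10.515891] = 3.354861


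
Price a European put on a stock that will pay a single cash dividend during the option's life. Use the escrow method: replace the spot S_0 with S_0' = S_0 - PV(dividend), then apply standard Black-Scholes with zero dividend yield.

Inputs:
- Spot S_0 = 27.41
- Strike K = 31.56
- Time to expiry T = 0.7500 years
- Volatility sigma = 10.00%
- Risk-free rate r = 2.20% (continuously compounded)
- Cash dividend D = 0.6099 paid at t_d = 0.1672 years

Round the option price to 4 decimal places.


PV(D) = D * exp(-r * t_d) = 0.6099 * 0.99632836 = 0.60766066
S_0' = S_0 - PV(D) = 27.4100 - 0.60766066 = 26.80233934
d1 = (ln(S_0'/K) + (r + sigma^2/2)*T) / (sigma*sqrt(T)) = -1.65296910
d2 = d1 - sigma*sqrt(T) = -1.73957165
exp(-rT) = 0.98363538
N(-d1) = 0.95083142; N(-d2) = 0.95903287
P = K * exp(-rT) * N(-d2) - S_0' * N(-d1) = 31.5600 * 0.98363538 * 0.95903287 - 26.80233934 * 0.95083142 = 4.2873

Answer: Price = 4.2873


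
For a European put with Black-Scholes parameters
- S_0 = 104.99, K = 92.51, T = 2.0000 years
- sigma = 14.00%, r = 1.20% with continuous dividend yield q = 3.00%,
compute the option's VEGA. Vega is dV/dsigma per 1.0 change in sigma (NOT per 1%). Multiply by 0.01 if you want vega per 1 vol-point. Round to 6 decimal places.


d1 = 0.5563332344; d2 = 0.3583433357
phi(d1) = 0.3417445103; exp(-qT) = 0.9417645336; exp(-rT) = 0.9762857098
Vega = S * exp(-qT) * phi(d1) * sqrt(T) = 104.9900 * 0.9417645336 * 0.3417445103 * 1.4142135624 = 47.786675

Answer: Vega = 47.786675


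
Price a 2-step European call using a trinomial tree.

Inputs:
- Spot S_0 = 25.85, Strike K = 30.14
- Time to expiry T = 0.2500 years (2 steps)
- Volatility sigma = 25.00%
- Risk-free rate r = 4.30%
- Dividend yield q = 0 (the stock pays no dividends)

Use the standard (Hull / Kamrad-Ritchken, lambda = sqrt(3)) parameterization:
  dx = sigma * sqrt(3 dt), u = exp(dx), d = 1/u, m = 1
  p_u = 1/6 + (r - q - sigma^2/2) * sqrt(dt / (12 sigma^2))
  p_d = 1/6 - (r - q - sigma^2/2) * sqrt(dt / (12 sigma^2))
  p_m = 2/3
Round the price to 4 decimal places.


dt = T/N = 0.125000; dx = sigma*sqrt(3*dt) = 0.153093
u = exp(dx) = 1.165433; d = 1/u = 0.858050
p_u = 0.171464, p_m = 0.666667, p_d = 0.161870
Discount per step: exp(-r*dt) = 0.994639
Stock lattice S(k, j) with j the centered position index:
  k=0: S(0,+0) = 25.8500
  k=1: S(1,-1) = 22.1806; S(1,+0) = 25.8500; S(1,+1) = 30.1265
  k=2: S(2,-2) = 19.0320; S(2,-1) = 22.1806; S(2,+0) = 25.8500; S(2,+1) = 30.1265; S(2,+2) = 35.1104
Terminal payoffs V(N, j) = max(S_T - K, 0):
  V(2,-2) = 0.000000; V(2,-1) = 0.000000; V(2,+0) = 0.000000; V(2,+1) = 0.000000; V(2,+2) = 4.970380
Backward induction: V(k, j) = exp(-r*dt) * [p_u * V(k+1, j+1) + p_m * V(k+1, j) + p_d * V(k+1, j-1)]
  V(1,-1) = exp(-r*dt) * [p_u*0.000000 + p_m*0.000000 + p_d*0.000000] = 0.000000
  V(1,+0) = exp(-r*dt) * [p_u*0.000000 + p_m*0.000000 + p_d*0.000000] = 0.000000
  V(1,+1) = exp(-r*dt) * [p_u*4.970380 + p_m*0.000000 + p_d*0.000000] = 0.847671
  V(0,+0) = exp(-r*dt) * [p_u*0.847671 + p_m*0.000000 + p_d*0.000000] = 0.144566

Answer: Price = V(0,0) = 0.1446


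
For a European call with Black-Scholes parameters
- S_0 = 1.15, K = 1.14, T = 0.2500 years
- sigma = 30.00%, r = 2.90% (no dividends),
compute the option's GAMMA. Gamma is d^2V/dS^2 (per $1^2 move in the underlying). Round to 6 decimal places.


d1 = 0.1815578665; d2 = 0.0315578665
phi(d1) = 0.3924209503; exp(-qT) = 1.0000000000; exp(-rT) = 0.9927762179
Gamma = exp(-qT) * phi(d1) / (S * sigma * sqrt(T)) = 1.0000000000 * 0.3924209503 / (1.1500 * 0.3000 * 0.5000000000) = 2.274904

Answer: Gamma = 2.274904


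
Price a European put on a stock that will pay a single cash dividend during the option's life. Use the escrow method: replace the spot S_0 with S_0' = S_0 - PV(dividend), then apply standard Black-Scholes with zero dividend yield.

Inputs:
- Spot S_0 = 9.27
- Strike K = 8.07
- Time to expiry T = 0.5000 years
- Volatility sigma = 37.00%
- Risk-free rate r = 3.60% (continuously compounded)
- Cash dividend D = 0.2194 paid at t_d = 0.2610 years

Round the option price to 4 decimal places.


PV(D) = D * exp(-r * t_d) = 0.2194 * 0.99064800 = 0.21734817
S_0' = S_0 - PV(D) = 9.2700 - 0.21734817 = 9.05265183
d1 = (ln(S_0'/K) + (r + sigma^2/2)*T) / (sigma*sqrt(T)) = 0.63880123
d2 = d1 - sigma*sqrt(T) = 0.37717172
exp(-rT) = 0.98216103
N(-d1) = 0.26147612; N(-d2) = 0.35302300
P = K * exp(-rT) * N(-d2) - S_0' * N(-d1) = 8.0700 * 0.98216103 * 0.35302300 - 9.05265183 * 0.26147612 = 0.4310

Answer: Price = 0.4310


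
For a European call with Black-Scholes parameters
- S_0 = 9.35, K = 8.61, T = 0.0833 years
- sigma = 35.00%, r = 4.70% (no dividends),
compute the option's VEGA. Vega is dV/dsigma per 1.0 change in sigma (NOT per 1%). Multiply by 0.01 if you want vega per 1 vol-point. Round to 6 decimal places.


d1 = 0.9054919056; d2 = 0.8044758177
phi(d1) = 0.2647693184; exp(-qT) = 1.0000000000; exp(-rT) = 0.9960925540
Vega = S * exp(-qT) * phi(d1) * sqrt(T) = 9.3500 * 1.0000000000 * 0.2647693184 * 0.2886173938 = 0.714499

Answer: Vega = 0.714499


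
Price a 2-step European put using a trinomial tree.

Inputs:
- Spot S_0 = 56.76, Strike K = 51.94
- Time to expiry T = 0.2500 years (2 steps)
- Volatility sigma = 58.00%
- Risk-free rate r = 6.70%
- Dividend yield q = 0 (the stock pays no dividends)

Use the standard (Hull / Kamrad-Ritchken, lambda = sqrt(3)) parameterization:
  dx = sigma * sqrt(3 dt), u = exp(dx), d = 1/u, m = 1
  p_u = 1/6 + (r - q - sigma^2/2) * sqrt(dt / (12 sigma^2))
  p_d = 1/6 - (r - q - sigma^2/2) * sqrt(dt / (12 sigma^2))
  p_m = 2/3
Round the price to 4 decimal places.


dt = T/N = 0.125000; dx = sigma*sqrt(3*dt) = 0.355176
u = exp(dx) = 1.426432; d = 1/u = 0.701050
p_u = 0.148859, p_m = 0.666667, p_d = 0.184475
Discount per step: exp(-r*dt) = 0.991660
Stock lattice S(k, j) with j the centered position index:
  k=0: S(0,+0) = 56.7600
  k=1: S(1,-1) = 39.7916; S(1,+0) = 56.7600; S(1,+1) = 80.9643
  k=2: S(2,-2) = 27.8959; S(2,-1) = 39.7916; S(2,+0) = 56.7600; S(2,+1) = 80.9643; S(2,+2) = 115.4900
Terminal payoffs V(N, j) = max(K - S_T, 0):
  V(2,-2) = 24.044097; V(2,-1) = 12.148400; V(2,+0) = 0.000000; V(2,+1) = 0.000000; V(2,+2) = 0.000000
Backward induction: V(k, j) = exp(-r*dt) * [p_u * V(k+1, j+1) + p_m * V(k+1, j) + p_d * V(k+1, j-1)]
  V(1,-1) = exp(-r*dt) * [p_u*0.000000 + p_m*12.148400 + p_d*24.044097] = 12.429924
  V(1,+0) = exp(-r*dt) * [p_u*0.000000 + p_m*0.000000 + p_d*12.148400] = 2.222382
  V(1,+1) = exp(-r*dt) * [p_u*0.000000 + p_m*0.000000 + p_d*0.000000] = 0.000000
  V(0,+0) = exp(-r*dt) * [p_u*0.000000 + p_m*2.222382 + p_d*12.429924] = 3.743115

Answer: Price = V(0,0) = 3.7431


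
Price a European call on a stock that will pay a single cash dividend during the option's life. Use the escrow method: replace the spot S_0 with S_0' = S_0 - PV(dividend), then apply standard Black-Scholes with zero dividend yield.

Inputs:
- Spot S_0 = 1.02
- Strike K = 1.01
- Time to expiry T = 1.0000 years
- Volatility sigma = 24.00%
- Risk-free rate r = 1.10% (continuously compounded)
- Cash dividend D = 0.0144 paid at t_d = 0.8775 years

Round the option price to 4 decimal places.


Answer: Price = 0.0992

Derivation:
PV(D) = D * exp(-r * t_d) = 0.0144 * 0.99039394 = 0.01426167
S_0' = S_0 - PV(D) = 1.0200 - 0.01426167 = 1.00573833
d1 = (ln(S_0'/K) + (r + sigma^2/2)*T) / (sigma*sqrt(T)) = 0.14821498
d2 = d1 - sigma*sqrt(T) = -0.09178502
exp(-rT) = 0.98906028
N(d1) = 0.55891344; N(d2) = 0.46343442
C = S_0' * N(d1) - K * exp(-rT) * N(d2) = 1.00573833 * 0.55891344 - 1.0100 * 0.98906028 * 0.46343442 = 0.0992


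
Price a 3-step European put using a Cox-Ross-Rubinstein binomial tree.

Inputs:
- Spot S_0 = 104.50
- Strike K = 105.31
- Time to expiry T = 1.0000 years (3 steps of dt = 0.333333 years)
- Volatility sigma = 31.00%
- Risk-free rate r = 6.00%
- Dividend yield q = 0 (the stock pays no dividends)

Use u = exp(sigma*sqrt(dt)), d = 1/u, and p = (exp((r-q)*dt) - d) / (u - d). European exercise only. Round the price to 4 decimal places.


Answer: Price = V(0,0) = 11.0399

Derivation:
dt = T/N = 0.333333
u = exp(sigma*sqrt(dt)) = 1.195995; d = 1/u = 0.836124
p = (exp((r-q)*dt) - d) / (u - d) = 0.511509
Discount per step: exp(-r*dt) = 0.980199
Stock lattice S(k, i) with i counting down-moves:
  k=0: S(0,0) = 104.5000
  k=1: S(1,0) = 124.9815; S(1,1) = 87.3749
  k=2: S(2,0) = 149.4773; S(2,1) = 104.5000; S(2,2) = 73.0563
  k=3: S(3,0) = 178.7741; S(3,1) = 124.9815; S(3,2) = 87.3749; S(3,3) = 61.0841
Terminal payoffs V(N, i) = max(K - S_T, 0):
  V(3,0) = 0.000000; V(3,1) = 0.000000; V(3,2) = 17.935062; V(3,3) = 44.225917
Backward induction: V(k, i) = exp(-r*dt) * [p * V(k+1, i) + (1-p) * V(k+1, i+1)].
  V(2,0) = exp(-r*dt) * [p*0.000000 + (1-p)*0.000000] = 0.000000
  V(2,1) = exp(-r*dt) * [p*0.000000 + (1-p)*17.935062] = 8.587629
  V(2,2) = exp(-r*dt) * [p*17.935062 + (1-p)*44.225917] = 30.168457
  V(1,0) = exp(-r*dt) * [p*0.000000 + (1-p)*8.587629] = 4.111911
  V(1,1) = exp(-r*dt) * [p*8.587629 + (1-p)*30.168457] = 18.750870
  V(0,0) = exp(-r*dt) * [p*4.111911 + (1-p)*18.750870] = 11.039885


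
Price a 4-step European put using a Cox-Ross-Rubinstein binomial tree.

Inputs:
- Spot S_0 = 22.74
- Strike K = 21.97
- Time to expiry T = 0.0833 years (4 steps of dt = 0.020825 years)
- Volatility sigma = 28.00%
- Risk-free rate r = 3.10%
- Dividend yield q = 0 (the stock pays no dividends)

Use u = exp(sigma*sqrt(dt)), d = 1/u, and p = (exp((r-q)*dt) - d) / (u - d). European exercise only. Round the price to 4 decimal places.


Answer: Price = V(0,0) = 0.4166

Derivation:
dt = T/N = 0.020825
u = exp(sigma*sqrt(dt)) = 1.041234; d = 1/u = 0.960399
p = (exp((r-q)*dt) - d) / (u - d) = 0.497889
Discount per step: exp(-r*dt) = 0.999355
Stock lattice S(k, i) with i counting down-moves:
  k=0: S(0,0) = 22.7400
  k=1: S(1,0) = 23.6777; S(1,1) = 21.8395
  k=2: S(2,0) = 24.6540; S(2,1) = 22.7400; S(2,2) = 20.9746
  k=3: S(3,0) = 25.6706; S(3,1) = 23.6777; S(3,2) = 21.8395; S(3,3) = 20.1440
  k=4: S(4,0) = 26.7291; S(4,1) = 24.6540; S(4,2) = 22.7400; S(4,3) = 20.9746; S(4,4) = 19.3463
Terminal payoffs V(N, i) = max(K - S_T, 0):
  V(4,0) = 0.000000; V(4,1) = 0.000000; V(4,2) = 0.000000; V(4,3) = 0.995391; V(4,4) = 2.623728
Backward induction: V(k, i) = exp(-r*dt) * [p * V(k+1, i) + (1-p) * V(k+1, i+1)].
  V(3,0) = exp(-r*dt) * [p*0.000000 + (1-p)*0.000000] = 0.000000
  V(3,1) = exp(-r*dt) * [p*0.000000 + (1-p)*0.000000] = 0.000000
  V(3,2) = exp(-r*dt) * [p*0.000000 + (1-p)*0.995391] = 0.499474
  V(3,3) = exp(-r*dt) * [p*0.995391 + (1-p)*2.623728] = 1.811827
  V(2,0) = exp(-r*dt) * [p*0.000000 + (1-p)*0.000000] = 0.000000
  V(2,1) = exp(-r*dt) * [p*0.000000 + (1-p)*0.499474] = 0.250630
  V(2,2) = exp(-r*dt) * [p*0.499474 + (1-p)*1.811827] = 1.157674
  V(1,0) = exp(-r*dt) * [p*0.000000 + (1-p)*0.250630] = 0.125763
  V(1,1) = exp(-r*dt) * [p*0.250630 + (1-p)*1.157674] = 0.705611
  V(0,0) = exp(-r*dt) * [p*0.125763 + (1-p)*0.705611] = 0.416642


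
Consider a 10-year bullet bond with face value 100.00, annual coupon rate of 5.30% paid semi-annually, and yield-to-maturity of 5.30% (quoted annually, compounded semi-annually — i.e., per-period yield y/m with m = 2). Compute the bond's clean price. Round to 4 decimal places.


Coupon per period c = face * coupon_rate / m = 2.650000
Periods per year m = 2; per-period yield y/m = 0.026500
Number of cashflows N = 20
Cashflows (t years, CF_t, discount factor 1/(1+y/m)^(m*t), PV):
  t = 0.5000: CF_t = 2.650000, DF = 0.974184, PV = 2.581588
  t = 1.0000: CF_t = 2.650000, DF = 0.949035, PV = 2.514942
  t = 1.5000: CF_t = 2.650000, DF = 0.924535, PV = 2.450017
  t = 2.0000: CF_t = 2.650000, DF = 0.900667, PV = 2.386767
  t = 2.5000: CF_t = 2.650000, DF = 0.877415, PV = 2.325151
  t = 3.0000: CF_t = 2.650000, DF = 0.854764, PV = 2.265125
  t = 3.5000: CF_t = 2.650000, DF = 0.832698, PV = 2.206649
  t = 4.0000: CF_t = 2.650000, DF = 0.811201, PV = 2.149682
  t = 4.5000: CF_t = 2.650000, DF = 0.790259, PV = 2.094186
  t = 5.0000: CF_t = 2.650000, DF = 0.769858, PV = 2.040123
  t = 5.5000: CF_t = 2.650000, DF = 0.749983, PV = 1.987455
  t = 6.0000: CF_t = 2.650000, DF = 0.730622, PV = 1.936147
  t = 6.5000: CF_t = 2.650000, DF = 0.711760, PV = 1.886164
  t = 7.0000: CF_t = 2.650000, DF = 0.693385, PV = 1.837471
  t = 7.5000: CF_t = 2.650000, DF = 0.675485, PV = 1.790035
  t = 8.0000: CF_t = 2.650000, DF = 0.658047, PV = 1.743824
  t = 8.5000: CF_t = 2.650000, DF = 0.641059, PV = 1.698806
  t = 9.0000: CF_t = 2.650000, DF = 0.624509, PV = 1.654949
  t = 9.5000: CF_t = 2.650000, DF = 0.608387, PV = 1.612225
  t = 10.0000: CF_t = 102.650000, DF = 0.592681, PV = 60.838694
Price P = sum_t PV_t = 100.000000

Answer: Price = 100.0000


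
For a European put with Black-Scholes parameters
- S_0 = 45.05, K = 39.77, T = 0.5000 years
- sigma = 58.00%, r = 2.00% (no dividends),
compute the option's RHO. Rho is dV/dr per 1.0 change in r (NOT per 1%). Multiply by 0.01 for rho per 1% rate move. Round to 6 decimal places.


Answer: Rho = -8.877767

Derivation:
d1 = 0.5334026473; d2 = 0.1232807142
phi(d1) = 0.3460410998; exp(-qT) = 1.0000000000; exp(-rT) = 0.9900498337
N(-d2) = 0.4509424061
Rho = -K*T*exp(-rT)*N(-d2) = -39.7700 * 0.5000 * 0.9900498337 * 0.4509424061 = -8.877767


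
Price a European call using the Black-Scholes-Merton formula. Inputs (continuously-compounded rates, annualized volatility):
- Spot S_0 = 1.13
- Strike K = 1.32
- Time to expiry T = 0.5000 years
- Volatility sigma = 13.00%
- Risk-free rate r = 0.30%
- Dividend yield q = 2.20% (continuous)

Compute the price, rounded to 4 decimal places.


Answer: Price = 0.0016

Derivation:
d1 = (ln(S/K) + (r - q + 0.5*sigma^2) * T) / (sigma * sqrt(T)) = -1.74806700
d2 = d1 - sigma * sqrt(T) = -1.83999088
exp(-rT) = 0.99850112; exp(-qT) = 0.98906028
C = S_0 * exp(-qT) * N(d1) - K * exp(-rT) * N(d2)
N(d1) = 0.04022621; N(d2) = 0.03288479
C = 1.1300 * 0.98906028 * 0.04022621 - 1.3200 * 0.99850112 * 0.03288479 = 0.0016


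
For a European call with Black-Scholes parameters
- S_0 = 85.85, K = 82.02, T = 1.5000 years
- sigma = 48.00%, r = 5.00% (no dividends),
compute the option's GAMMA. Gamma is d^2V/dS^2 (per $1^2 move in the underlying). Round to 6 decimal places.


Answer: Gamma = 0.006979

Derivation:
d1 = 0.4991489694; d2 = -0.0887285688
phi(d1) = 0.3522150403; exp(-qT) = 1.0000000000; exp(-rT) = 0.9277434863
Gamma = exp(-qT) * phi(d1) / (S * sigma * sqrt(T)) = 1.0000000000 * 0.3522150403 / (85.8500 * 0.4800 * 1.2247448714) = 0.006979


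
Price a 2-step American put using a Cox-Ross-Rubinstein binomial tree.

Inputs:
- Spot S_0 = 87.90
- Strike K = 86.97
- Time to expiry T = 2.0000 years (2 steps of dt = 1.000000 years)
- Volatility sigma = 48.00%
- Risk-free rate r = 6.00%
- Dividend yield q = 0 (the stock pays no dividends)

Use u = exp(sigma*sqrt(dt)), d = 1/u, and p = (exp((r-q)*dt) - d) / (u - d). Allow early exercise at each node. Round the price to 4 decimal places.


dt = T/N = 1.000000
u = exp(sigma*sqrt(dt)) = 1.616074; d = 1/u = 0.618783
p = (exp((r-q)*dt) - d) / (u - d) = 0.444257
Discount per step: exp(-r*dt) = 0.941765
Stock lattice S(k, i) with i counting down-moves:
  k=0: S(0,0) = 87.9000
  k=1: S(1,0) = 142.0529; S(1,1) = 54.3911
  k=2: S(2,0) = 229.5681; S(2,1) = 87.9000; S(2,2) = 33.6563
Terminal payoffs V(N, i) = max(K - S_T, 0):
  V(2,0) = 0.000000; V(2,1) = 0.000000; V(2,2) = 53.313715
Backward induction: V(k, i) = exp(-r*dt) * [p * V(k+1, i) + (1-p) * V(k+1, i+1)]; then take max(V_cont, immediate exercise) for American.
  V(1,0) = exp(-r*dt) * [p*0.000000 + (1-p)*0.000000] = 0.000000; exercise = 0.000000; V(1,0) = max -> 0.000000
  V(1,1) = exp(-r*dt) * [p*0.000000 + (1-p)*53.313715] = 27.903300; exercise = 32.578940; V(1,1) = max -> 32.578940
  V(0,0) = exp(-r*dt) * [p*0.000000 + (1-p)*32.578940] = 17.051146; exercise = 0.000000; V(0,0) = max -> 17.051146

Answer: Price = V(0,0) = 17.0511


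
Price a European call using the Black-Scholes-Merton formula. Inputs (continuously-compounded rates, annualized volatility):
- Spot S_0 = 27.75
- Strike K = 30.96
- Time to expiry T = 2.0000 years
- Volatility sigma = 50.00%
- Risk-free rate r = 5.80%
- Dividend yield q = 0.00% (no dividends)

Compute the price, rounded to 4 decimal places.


d1 = (ln(S/K) + (r - q + 0.5*sigma^2) * T) / (sigma * sqrt(T)) = 0.36280205
d2 = d1 - sigma * sqrt(T) = -0.34430473
exp(-rT) = 0.89047522; exp(-qT) = 1.00000000
C = S_0 * exp(-qT) * N(d1) - K * exp(-rT) * N(d2)
N(d1) = 0.64162362; N(d2) = 0.36530856
C = 27.7500 * 1.00000000 * 0.64162362 - 30.9600 * 0.89047522 * 0.36530856 = 7.7338

Answer: Price = 7.7338


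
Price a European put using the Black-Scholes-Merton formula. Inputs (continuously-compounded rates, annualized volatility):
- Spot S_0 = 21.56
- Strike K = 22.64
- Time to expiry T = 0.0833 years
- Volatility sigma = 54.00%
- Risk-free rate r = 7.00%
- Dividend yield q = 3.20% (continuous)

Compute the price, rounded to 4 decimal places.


Answer: Price = 1.9280

Derivation:
d1 = (ln(S/K) + (r - q + 0.5*sigma^2) * T) / (sigma * sqrt(T)) = -0.21538169
d2 = d1 - sigma * sqrt(T) = -0.37123508
exp(-rT) = 0.99418597; exp(-qT) = 0.99733795
P = K * exp(-rT) * N(-d2) - S_0 * exp(-qT) * N(-d1)
N(-d1) = 0.58526513; N(-d2) = 0.64476878
P = 22.6400 * 0.99418597 * 0.64476878 - 21.5600 * 0.99733795 * 0.58526513 = 1.9280


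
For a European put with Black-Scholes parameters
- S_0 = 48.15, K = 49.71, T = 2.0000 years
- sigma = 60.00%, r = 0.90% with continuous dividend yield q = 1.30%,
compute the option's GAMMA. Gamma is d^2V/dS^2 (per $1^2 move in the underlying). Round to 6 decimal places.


Answer: Gamma = 0.008860

Derivation:
d1 = 0.3772591668; d2 = -0.4712689706
phi(d1) = 0.3715392481; exp(-qT) = 0.9743350896; exp(-rT) = 0.9821610324
Gamma = exp(-qT) * phi(d1) / (S * sigma * sqrt(T)) = 0.9743350896 * 0.3715392481 / (48.1500 * 0.6000 * 1.4142135624) = 0.008860


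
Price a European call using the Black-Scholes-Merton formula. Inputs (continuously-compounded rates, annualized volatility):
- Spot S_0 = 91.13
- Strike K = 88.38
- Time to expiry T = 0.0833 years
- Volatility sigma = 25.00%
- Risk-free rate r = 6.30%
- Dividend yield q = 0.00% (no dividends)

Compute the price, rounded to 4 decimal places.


d1 = (ln(S/K) + (r - q + 0.5*sigma^2) * T) / (sigma * sqrt(T)) = 0.53347282
d2 = d1 - sigma * sqrt(T) = 0.46131847
exp(-rT) = 0.99476585; exp(-qT) = 1.00000000
C = S_0 * exp(-qT) * N(d1) - K * exp(-rT) * N(d2)
N(d1) = 0.70314684; N(d2) = 0.67771493
C = 91.1300 * 1.00000000 * 0.70314684 - 88.3800 * 0.99476585 * 0.67771493 = 4.4948

Answer: Price = 4.4948


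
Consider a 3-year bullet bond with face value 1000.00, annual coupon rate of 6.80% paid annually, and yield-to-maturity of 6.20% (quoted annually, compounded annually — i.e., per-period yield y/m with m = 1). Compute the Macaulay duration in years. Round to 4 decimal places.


Answer: Macaulay duration = 2.8146 years

Derivation:
Coupon per period c = face * coupon_rate / m = 68.000000
Periods per year m = 1; per-period yield y/m = 0.062000
Number of cashflows N = 3
Cashflows (t years, CF_t, discount factor 1/(1+y/m)^(m*t), PV):
  t = 1.0000: CF_t = 68.000000, DF = 0.941620, PV = 64.030132
  t = 2.0000: CF_t = 68.000000, DF = 0.886647, PV = 60.292026
  t = 3.0000: CF_t = 1068.000000, DF = 0.834885, PV = 891.656752
Price P = sum_t PV_t = 1015.978910
Macaulay numerator sum_t t * PV_t:
  t * PV_t at t = 1.0000: 64.030132
  t * PV_t at t = 2.0000: 120.584052
  t * PV_t at t = 3.0000: 2674.970255
Macaulay duration D = (sum_t t * PV_t) / P = 2859.584439 / 1015.978910 = 2.814610


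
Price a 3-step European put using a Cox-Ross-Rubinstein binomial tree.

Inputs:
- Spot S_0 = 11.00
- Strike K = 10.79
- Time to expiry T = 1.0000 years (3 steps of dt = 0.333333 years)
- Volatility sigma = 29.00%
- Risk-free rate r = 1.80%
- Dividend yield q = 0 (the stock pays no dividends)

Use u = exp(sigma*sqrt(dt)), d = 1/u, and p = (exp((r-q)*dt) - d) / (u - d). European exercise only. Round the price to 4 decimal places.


Answer: Price = V(0,0) = 1.1557

Derivation:
dt = T/N = 0.333333
u = exp(sigma*sqrt(dt)) = 1.182264; d = 1/u = 0.845834
p = (exp((r-q)*dt) - d) / (u - d) = 0.476128
Discount per step: exp(-r*dt) = 0.994018
Stock lattice S(k, i) with i counting down-moves:
  k=0: S(0,0) = 11.0000
  k=1: S(1,0) = 13.0049; S(1,1) = 9.3042
  k=2: S(2,0) = 15.3752; S(2,1) = 11.0000; S(2,2) = 7.8698
  k=3: S(3,0) = 18.1776; S(3,1) = 13.0049; S(3,2) = 9.3042; S(3,3) = 6.6565
Terminal payoffs V(N, i) = max(K - S_T, 0):
  V(3,0) = 0.000000; V(3,1) = 0.000000; V(3,2) = 1.485821; V(3,3) = 4.133455
Backward induction: V(k, i) = exp(-r*dt) * [p * V(k+1, i) + (1-p) * V(k+1, i+1)].
  V(2,0) = exp(-r*dt) * [p*0.000000 + (1-p)*0.000000] = 0.000000
  V(2,1) = exp(-r*dt) * [p*0.000000 + (1-p)*1.485821] = 0.773724
  V(2,2) = exp(-r*dt) * [p*1.485821 + (1-p)*4.133455] = 2.855658
  V(1,0) = exp(-r*dt) * [p*0.000000 + (1-p)*0.773724] = 0.402908
  V(1,1) = exp(-r*dt) * [p*0.773724 + (1-p)*2.855658] = 1.853239
  V(0,0) = exp(-r*dt) * [p*0.402908 + (1-p)*1.853239] = 1.155741


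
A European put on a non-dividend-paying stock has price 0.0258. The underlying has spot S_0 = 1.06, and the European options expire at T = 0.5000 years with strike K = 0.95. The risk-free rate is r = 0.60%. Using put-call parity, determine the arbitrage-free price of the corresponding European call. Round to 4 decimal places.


Put-call parity: C - P = S_0 * exp(-qT) - K * exp(-rT).
S_0 * exp(-qT) = 1.0600 * 1.00000000 = 1.06000000
K * exp(-rT) = 0.9500 * 0.99700450 = 0.94715427
C = P + S*exp(-qT) - K*exp(-rT)
C = 0.0258 + 1.06000000 - 0.94715427 = 0.1386

Answer: Call price = 0.1386


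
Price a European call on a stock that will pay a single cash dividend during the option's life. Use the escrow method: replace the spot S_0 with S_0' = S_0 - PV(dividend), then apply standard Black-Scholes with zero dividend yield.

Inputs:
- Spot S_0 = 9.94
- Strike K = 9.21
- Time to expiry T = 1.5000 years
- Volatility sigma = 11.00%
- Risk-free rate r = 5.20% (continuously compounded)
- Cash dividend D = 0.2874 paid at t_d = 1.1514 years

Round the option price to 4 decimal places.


PV(D) = D * exp(-r * t_d) = 0.2874 * 0.94188433 = 0.27069756
S_0' = S_0 - PV(D) = 9.9400 - 0.27069756 = 9.66930244
d1 = (ln(S_0'/K) + (r + sigma^2/2)*T) / (sigma*sqrt(T)) = 1.00756658
d2 = d1 - sigma*sqrt(T) = 0.87284465
exp(-rT) = 0.92496443
N(d1) = 0.84316871; N(d2) = 0.80862612
C = S_0' * N(d1) - K * exp(-rT) * N(d2) = 9.66930244 * 0.84316871 - 9.2100 * 0.92496443 * 0.80862612 = 1.2642

Answer: Price = 1.2642


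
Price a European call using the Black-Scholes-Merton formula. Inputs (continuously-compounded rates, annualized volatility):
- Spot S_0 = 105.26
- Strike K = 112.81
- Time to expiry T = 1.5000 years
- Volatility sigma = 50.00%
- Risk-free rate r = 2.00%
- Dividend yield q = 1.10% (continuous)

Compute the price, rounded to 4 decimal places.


Answer: Price = 22.7524

Derivation:
d1 = (ln(S/K) + (r - q + 0.5*sigma^2) * T) / (sigma * sqrt(T)) = 0.21511173
d2 = d1 - sigma * sqrt(T) = -0.39726071
exp(-rT) = 0.97044553; exp(-qT) = 0.98363538
C = S_0 * exp(-qT) * N(d1) - K * exp(-rT) * N(d2)
N(d1) = 0.58515989; N(d2) = 0.34558761
C = 105.2600 * 0.98363538 * 0.58515989 - 112.8100 * 0.97044553 * 0.34558761 = 22.7524


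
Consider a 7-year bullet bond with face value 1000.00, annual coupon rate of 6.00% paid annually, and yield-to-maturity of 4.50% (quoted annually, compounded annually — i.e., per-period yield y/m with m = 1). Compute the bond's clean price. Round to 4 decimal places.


Answer: Price = 1088.3905

Derivation:
Coupon per period c = face * coupon_rate / m = 60.000000
Periods per year m = 1; per-period yield y/m = 0.045000
Number of cashflows N = 7
Cashflows (t years, CF_t, discount factor 1/(1+y/m)^(m*t), PV):
  t = 1.0000: CF_t = 60.000000, DF = 0.956938, PV = 57.416268
  t = 2.0000: CF_t = 60.000000, DF = 0.915730, PV = 54.943797
  t = 3.0000: CF_t = 60.000000, DF = 0.876297, PV = 52.577796
  t = 4.0000: CF_t = 60.000000, DF = 0.838561, PV = 50.313681
  t = 5.0000: CF_t = 60.000000, DF = 0.802451, PV = 48.147063
  t = 6.0000: CF_t = 60.000000, DF = 0.767896, PV = 46.073744
  t = 7.0000: CF_t = 1060.000000, DF = 0.734828, PV = 778.918165
Price P = sum_t PV_t = 1088.390514


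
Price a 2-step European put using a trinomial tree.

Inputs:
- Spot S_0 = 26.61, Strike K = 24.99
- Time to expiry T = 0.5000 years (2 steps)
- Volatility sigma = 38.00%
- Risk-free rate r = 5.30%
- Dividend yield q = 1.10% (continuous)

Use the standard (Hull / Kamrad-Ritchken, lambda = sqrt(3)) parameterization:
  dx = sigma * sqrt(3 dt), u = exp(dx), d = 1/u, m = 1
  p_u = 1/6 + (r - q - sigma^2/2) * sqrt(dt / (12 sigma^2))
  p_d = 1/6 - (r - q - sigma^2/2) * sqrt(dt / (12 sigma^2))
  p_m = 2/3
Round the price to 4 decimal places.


Answer: Price = V(0,0) = 1.6978

Derivation:
dt = T/N = 0.250000; dx = sigma*sqrt(3*dt) = 0.329090
u = exp(dx) = 1.389702; d = 1/u = 0.719579
p_u = 0.155196, p_m = 0.666667, p_d = 0.178138
Discount per step: exp(-r*dt) = 0.986837
Stock lattice S(k, j) with j the centered position index:
  k=0: S(0,+0) = 26.6100
  k=1: S(1,-1) = 19.1480; S(1,+0) = 26.6100; S(1,+1) = 36.9800
  k=2: S(2,-2) = 13.7785; S(2,-1) = 19.1480; S(2,+0) = 26.6100; S(2,+1) = 36.9800; S(2,+2) = 51.3912
Terminal payoffs V(N, j) = max(K - S_T, 0):
  V(2,-2) = 11.211522; V(2,-1) = 5.842016; V(2,+0) = 0.000000; V(2,+1) = 0.000000; V(2,+2) = 0.000000
Backward induction: V(k, j) = exp(-r*dt) * [p_u * V(k+1, j+1) + p_m * V(k+1, j) + p_d * V(k+1, j-1)]
  V(1,-1) = exp(-r*dt) * [p_u*0.000000 + p_m*5.842016 + p_d*11.211522] = 5.814320
  V(1,+0) = exp(-r*dt) * [p_u*0.000000 + p_m*0.000000 + p_d*5.842016] = 1.026985
  V(1,+1) = exp(-r*dt) * [p_u*0.000000 + p_m*0.000000 + p_d*0.000000] = 0.000000
  V(0,+0) = exp(-r*dt) * [p_u*0.000000 + p_m*1.026985 + p_d*5.814320] = 1.697761


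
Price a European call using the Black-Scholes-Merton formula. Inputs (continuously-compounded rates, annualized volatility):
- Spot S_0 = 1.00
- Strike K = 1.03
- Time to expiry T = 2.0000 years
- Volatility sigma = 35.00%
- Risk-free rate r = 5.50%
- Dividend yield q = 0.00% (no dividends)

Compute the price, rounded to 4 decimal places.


Answer: Price = 0.2290

Derivation:
d1 = (ln(S/K) + (r - q + 0.5*sigma^2) * T) / (sigma * sqrt(T)) = 0.41000313
d2 = d1 - sigma * sqrt(T) = -0.08497161
exp(-rT) = 0.89583414; exp(-qT) = 1.00000000
C = S_0 * exp(-qT) * N(d1) - K * exp(-rT) * N(d2)
N(d1) = 0.65909818; N(d2) = 0.46614198
C = 1.0000 * 1.00000000 * 0.65909818 - 1.0300 * 0.89583414 * 0.46614198 = 0.2290


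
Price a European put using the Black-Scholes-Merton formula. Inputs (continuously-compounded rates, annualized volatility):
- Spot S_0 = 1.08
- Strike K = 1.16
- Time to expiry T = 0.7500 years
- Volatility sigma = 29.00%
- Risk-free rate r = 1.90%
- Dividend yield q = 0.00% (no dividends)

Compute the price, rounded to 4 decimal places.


d1 = (ln(S/K) + (r - q + 0.5*sigma^2) * T) / (sigma * sqrt(T)) = -0.10221674
d2 = d1 - sigma * sqrt(T) = -0.35336410
exp(-rT) = 0.98585105; exp(-qT) = 1.00000000
P = K * exp(-rT) * N(-d2) - S_0 * exp(-qT) * N(-d1)
N(-d1) = 0.54070768; N(-d2) = 0.63809225
P = 1.1600 * 0.98585105 * 0.63809225 - 1.0800 * 1.00000000 * 0.54070768 = 0.1457

Answer: Price = 0.1457


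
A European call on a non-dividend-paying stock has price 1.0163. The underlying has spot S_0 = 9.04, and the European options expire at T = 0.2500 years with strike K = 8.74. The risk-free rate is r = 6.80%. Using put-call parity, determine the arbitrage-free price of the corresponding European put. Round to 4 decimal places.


Put-call parity: C - P = S_0 * exp(-qT) - K * exp(-rT).
S_0 * exp(-qT) = 9.0400 * 1.00000000 = 9.04000000
K * exp(-rT) = 8.7400 * 0.98314368 = 8.59267580
P = C - S*exp(-qT) + K*exp(-rT)
P = 1.0163 - 9.04000000 + 8.59267580 = 0.5690

Answer: Put price = 0.5690


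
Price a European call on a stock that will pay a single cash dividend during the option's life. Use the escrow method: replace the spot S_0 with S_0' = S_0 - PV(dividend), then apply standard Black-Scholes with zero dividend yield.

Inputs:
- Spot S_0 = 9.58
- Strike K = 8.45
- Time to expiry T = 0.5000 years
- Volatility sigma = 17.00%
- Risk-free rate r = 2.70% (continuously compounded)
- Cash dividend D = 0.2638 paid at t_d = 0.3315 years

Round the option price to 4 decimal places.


PV(D) = D * exp(-r * t_d) = 0.2638 * 0.99108944 = 0.26144939
S_0' = S_0 - PV(D) = 9.5800 - 0.26144939 = 9.31855061
d1 = (ln(S_0'/K) + (r + sigma^2/2)*T) / (sigma*sqrt(T)) = 0.98633627
d2 = d1 - sigma*sqrt(T) = 0.86612812
exp(-rT) = 0.98659072
N(d1) = 0.83801594; N(d2) = 0.80679005
C = S_0' * N(d1) - K * exp(-rT) * N(d2) = 9.31855061 * 0.83801594 - 8.4500 * 0.98659072 * 0.80679005 = 1.0831

Answer: Price = 1.0831


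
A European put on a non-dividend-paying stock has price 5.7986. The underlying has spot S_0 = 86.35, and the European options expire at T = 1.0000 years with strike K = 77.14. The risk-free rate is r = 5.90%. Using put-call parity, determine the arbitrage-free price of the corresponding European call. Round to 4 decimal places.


Put-call parity: C - P = S_0 * exp(-qT) - K * exp(-rT).
S_0 * exp(-qT) = 86.3500 * 1.00000000 = 86.35000000
K * exp(-rT) = 77.1400 * 0.94270677 = 72.72040017
C = P + S*exp(-qT) - K*exp(-rT)
C = 5.7986 + 86.35000000 - 72.72040017 = 19.4282

Answer: Call price = 19.4282


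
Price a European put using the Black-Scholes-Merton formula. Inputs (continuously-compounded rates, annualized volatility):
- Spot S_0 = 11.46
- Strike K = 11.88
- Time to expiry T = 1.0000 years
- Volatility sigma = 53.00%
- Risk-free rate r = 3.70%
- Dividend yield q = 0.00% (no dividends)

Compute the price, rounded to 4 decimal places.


Answer: Price = 2.3881

Derivation:
d1 = (ln(S/K) + (r - q + 0.5*sigma^2) * T) / (sigma * sqrt(T)) = 0.26689886
d2 = d1 - sigma * sqrt(T) = -0.26310114
exp(-rT) = 0.96367614; exp(-qT) = 1.00000000
P = K * exp(-rT) * N(-d2) - S_0 * exp(-qT) * N(-d1)
N(-d1) = 0.39477352; N(-d2) = 0.60376369
P = 11.8800 * 0.96367614 * 0.60376369 - 11.4600 * 1.00000000 * 0.39477352 = 2.3881


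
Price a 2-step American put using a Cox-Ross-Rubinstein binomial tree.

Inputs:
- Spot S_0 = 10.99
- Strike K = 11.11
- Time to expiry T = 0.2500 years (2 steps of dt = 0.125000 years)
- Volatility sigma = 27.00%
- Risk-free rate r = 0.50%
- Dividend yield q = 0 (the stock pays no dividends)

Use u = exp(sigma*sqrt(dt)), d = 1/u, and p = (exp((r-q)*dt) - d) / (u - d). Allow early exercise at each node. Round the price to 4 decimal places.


dt = T/N = 0.125000
u = exp(sigma*sqrt(dt)) = 1.100164; d = 1/u = 0.908955
p = (exp((r-q)*dt) - d) / (u - d) = 0.479423
Discount per step: exp(-r*dt) = 0.999375
Stock lattice S(k, i) with i counting down-moves:
  k=0: S(0,0) = 10.9900
  k=1: S(1,0) = 12.0908; S(1,1) = 9.9894
  k=2: S(2,0) = 13.3019; S(2,1) = 10.9900; S(2,2) = 9.0799
Terminal payoffs V(N, i) = max(K - S_T, 0):
  V(2,0) = 0.000000; V(2,1) = 0.120000; V(2,2) = 2.030066
Backward induction: V(k, i) = exp(-r*dt) * [p * V(k+1, i) + (1-p) * V(k+1, i+1)]; then take max(V_cont, immediate exercise) for American.
  V(1,0) = exp(-r*dt) * [p*0.000000 + (1-p)*0.120000] = 0.062430; exercise = 0.000000; V(1,0) = max -> 0.062430
  V(1,1) = exp(-r*dt) * [p*0.120000 + (1-p)*2.030066] = 1.113640; exercise = 1.120582; V(1,1) = max -> 1.120582
  V(0,0) = exp(-r*dt) * [p*0.062430 + (1-p)*1.120582] = 0.612896; exercise = 0.120000; V(0,0) = max -> 0.612896

Answer: Price = V(0,0) = 0.6129


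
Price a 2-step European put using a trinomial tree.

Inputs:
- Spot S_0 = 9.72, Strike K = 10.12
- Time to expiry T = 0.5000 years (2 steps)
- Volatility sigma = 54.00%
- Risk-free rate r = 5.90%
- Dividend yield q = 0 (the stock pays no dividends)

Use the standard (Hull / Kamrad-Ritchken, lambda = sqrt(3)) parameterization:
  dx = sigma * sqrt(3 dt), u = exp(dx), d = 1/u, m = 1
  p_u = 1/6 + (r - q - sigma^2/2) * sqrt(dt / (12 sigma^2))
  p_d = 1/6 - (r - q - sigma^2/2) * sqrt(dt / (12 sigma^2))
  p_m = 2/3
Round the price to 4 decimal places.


Answer: Price = V(0,0) = 1.4052

Derivation:
dt = T/N = 0.250000; dx = sigma*sqrt(3*dt) = 0.467654
u = exp(dx) = 1.596245; d = 1/u = 0.626470
p_u = 0.143466, p_m = 0.666667, p_d = 0.189868
Discount per step: exp(-r*dt) = 0.985358
Stock lattice S(k, j) with j the centered position index:
  k=0: S(0,+0) = 9.7200
  k=1: S(1,-1) = 6.0893; S(1,+0) = 9.7200; S(1,+1) = 15.5155
  k=2: S(2,-2) = 3.8148; S(2,-1) = 6.0893; S(2,+0) = 9.7200; S(2,+1) = 15.5155; S(2,+2) = 24.7665
Terminal payoffs V(N, j) = max(K - S_T, 0):
  V(2,-2) = 6.305238; V(2,-1) = 4.030708; V(2,+0) = 0.400000; V(2,+1) = 0.000000; V(2,+2) = 0.000000
Backward induction: V(k, j) = exp(-r*dt) * [p_u * V(k+1, j+1) + p_m * V(k+1, j) + p_d * V(k+1, j-1)]
  V(1,-1) = exp(-r*dt) * [p_u*0.400000 + p_m*4.030708 + p_d*6.305238] = 3.883972
  V(1,+0) = exp(-r*dt) * [p_u*0.000000 + p_m*0.400000 + p_d*4.030708] = 1.016858
  V(1,+1) = exp(-r*dt) * [p_u*0.000000 + p_m*0.000000 + p_d*0.400000] = 0.074835
  V(0,+0) = exp(-r*dt) * [p_u*0.074835 + p_m*1.016858 + p_d*3.883972] = 1.405201


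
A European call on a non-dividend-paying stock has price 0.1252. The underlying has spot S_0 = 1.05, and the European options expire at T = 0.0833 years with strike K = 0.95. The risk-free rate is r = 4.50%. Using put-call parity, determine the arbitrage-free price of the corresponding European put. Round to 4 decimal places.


Answer: Put price = 0.0216

Derivation:
Put-call parity: C - P = S_0 * exp(-qT) - K * exp(-rT).
S_0 * exp(-qT) = 1.0500 * 1.00000000 = 1.05000000
K * exp(-rT) = 0.9500 * 0.99625852 = 0.94644559
P = C - S*exp(-qT) + K*exp(-rT)
P = 0.1252 - 1.05000000 + 0.94644559 = 0.0216


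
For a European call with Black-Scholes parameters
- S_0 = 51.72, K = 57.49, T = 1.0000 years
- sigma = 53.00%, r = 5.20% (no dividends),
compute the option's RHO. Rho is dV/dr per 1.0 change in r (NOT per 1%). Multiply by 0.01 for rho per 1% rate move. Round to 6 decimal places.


d1 = 0.1635538382; d2 = -0.3664461618
phi(d1) = 0.3936419803; exp(-qT) = 1.0000000000; exp(-rT) = 0.9493288668
N(d2) = 0.3570160897
Rho = K*T*exp(-rT)*N(d2) = 57.4900 * 1.0000 * 0.9493288668 * 0.3570160897 = 19.484837

Answer: Rho = 19.484837


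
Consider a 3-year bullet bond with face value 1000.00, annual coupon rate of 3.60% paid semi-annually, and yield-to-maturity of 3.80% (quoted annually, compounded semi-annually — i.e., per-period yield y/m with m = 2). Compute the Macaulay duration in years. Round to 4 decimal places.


Coupon per period c = face * coupon_rate / m = 18.000000
Periods per year m = 2; per-period yield y/m = 0.019000
Number of cashflows N = 6
Cashflows (t years, CF_t, discount factor 1/(1+y/m)^(m*t), PV):
  t = 0.5000: CF_t = 18.000000, DF = 0.981354, PV = 17.664377
  t = 1.0000: CF_t = 18.000000, DF = 0.963056, PV = 17.335012
  t = 1.5000: CF_t = 18.000000, DF = 0.945099, PV = 17.011788
  t = 2.0000: CF_t = 18.000000, DF = 0.927477, PV = 16.694590
  t = 2.5000: CF_t = 18.000000, DF = 0.910184, PV = 16.383308
  t = 3.0000: CF_t = 1018.000000, DF = 0.893213, PV = 909.290542
Price P = sum_t PV_t = 994.379617
Macaulay numerator sum_t t * PV_t:
  t * PV_t at t = 0.5000: 8.832188
  t * PV_t at t = 1.0000: 17.335012
  t * PV_t at t = 1.5000: 25.517681
  t * PV_t at t = 2.0000: 33.389181
  t * PV_t at t = 2.5000: 40.958269
  t * PV_t at t = 3.0000: 2727.871627
Macaulay duration D = (sum_t t * PV_t) / P = 2853.903958 / 994.379617 = 2.870035

Answer: Macaulay duration = 2.8700 years


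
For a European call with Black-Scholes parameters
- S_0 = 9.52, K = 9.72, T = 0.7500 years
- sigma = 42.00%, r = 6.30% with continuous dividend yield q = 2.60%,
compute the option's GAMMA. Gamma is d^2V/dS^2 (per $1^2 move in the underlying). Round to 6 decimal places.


d1 = 0.2009982562; d2 = -0.1627324133
phi(d1) = 0.3909644348; exp(-qT) = 0.9806888952; exp(-rT) = 0.9538489056
Gamma = exp(-qT) * phi(d1) / (S * sigma * sqrt(T)) = 0.9806888952 * 0.3909644348 / (9.5200 * 0.4200 * 0.8660254038) = 0.110727

Answer: Gamma = 0.110727


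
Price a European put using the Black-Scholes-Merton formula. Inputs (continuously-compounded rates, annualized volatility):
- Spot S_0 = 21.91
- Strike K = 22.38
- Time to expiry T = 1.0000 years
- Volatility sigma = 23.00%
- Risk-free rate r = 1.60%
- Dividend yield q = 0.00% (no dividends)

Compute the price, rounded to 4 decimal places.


Answer: Price = 2.0691

Derivation:
d1 = (ln(S/K) + (r - q + 0.5*sigma^2) * T) / (sigma * sqrt(T)) = 0.09228457
d2 = d1 - sigma * sqrt(T) = -0.13771543
exp(-rT) = 0.98412732; exp(-qT) = 1.00000000
P = K * exp(-rT) * N(-d2) - S_0 * exp(-qT) * N(-d1)
N(-d1) = 0.46323597; N(-d2) = 0.55476734
P = 22.3800 * 0.98412732 * 0.55476734 - 21.9100 * 1.00000000 * 0.46323597 = 2.0691


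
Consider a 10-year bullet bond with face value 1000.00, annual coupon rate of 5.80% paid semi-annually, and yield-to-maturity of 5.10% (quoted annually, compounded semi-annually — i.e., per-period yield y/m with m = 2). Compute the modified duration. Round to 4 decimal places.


Answer: Modified duration = 7.6011

Derivation:
Coupon per period c = face * coupon_rate / m = 29.000000
Periods per year m = 2; per-period yield y/m = 0.025500
Number of cashflows N = 20
Cashflows (t years, CF_t, discount factor 1/(1+y/m)^(m*t), PV):
  t = 0.5000: CF_t = 29.000000, DF = 0.975134, PV = 28.278888
  t = 1.0000: CF_t = 29.000000, DF = 0.950886, PV = 27.575708
  t = 1.5000: CF_t = 29.000000, DF = 0.927242, PV = 26.890012
  t = 2.0000: CF_t = 29.000000, DF = 0.904185, PV = 26.221368
  t = 2.5000: CF_t = 29.000000, DF = 0.881702, PV = 25.569349
  t = 3.0000: CF_t = 29.000000, DF = 0.859777, PV = 24.933544
  t = 3.5000: CF_t = 29.000000, DF = 0.838398, PV = 24.313548
  t = 4.0000: CF_t = 29.000000, DF = 0.817551, PV = 23.708970
  t = 4.5000: CF_t = 29.000000, DF = 0.797222, PV = 23.119424
  t = 5.0000: CF_t = 29.000000, DF = 0.777398, PV = 22.544539
  t = 5.5000: CF_t = 29.000000, DF = 0.758067, PV = 21.983948
  t = 6.0000: CF_t = 29.000000, DF = 0.739217, PV = 21.437297
  t = 6.5000: CF_t = 29.000000, DF = 0.720836, PV = 20.904239
  t = 7.0000: CF_t = 29.000000, DF = 0.702912, PV = 20.384436
  t = 7.5000: CF_t = 29.000000, DF = 0.685433, PV = 19.877558
  t = 8.0000: CF_t = 29.000000, DF = 0.668389, PV = 19.383284
  t = 8.5000: CF_t = 29.000000, DF = 0.651769, PV = 18.901301
  t = 9.0000: CF_t = 29.000000, DF = 0.635562, PV = 18.431303
  t = 9.5000: CF_t = 29.000000, DF = 0.619758, PV = 17.972991
  t = 10.0000: CF_t = 1029.000000, DF = 0.604347, PV = 621.873543
Price P = sum_t PV_t = 1054.305250
First compute Macaulay numerator sum_t t * PV_t:
  t * PV_t at t = 0.5000: 14.139444
  t * PV_t at t = 1.0000: 27.575708
  t * PV_t at t = 1.5000: 40.335019
  t * PV_t at t = 2.0000: 52.442735
  t * PV_t at t = 2.5000: 63.923373
  t * PV_t at t = 3.0000: 74.800632
  t * PV_t at t = 3.5000: 85.097419
  t * PV_t at t = 4.0000: 94.835879
  t * PV_t at t = 4.5000: 104.037409
  t * PV_t at t = 5.0000: 112.722693
  t * PV_t at t = 5.5000: 120.911713
  t * PV_t at t = 6.0000: 128.623781
  t * PV_t at t = 6.5000: 135.877552
  t * PV_t at t = 7.0000: 142.691049
  t * PV_t at t = 7.5000: 149.081684
  t * PV_t at t = 8.0000: 155.066273
  t * PV_t at t = 8.5000: 160.661058
  t * PV_t at t = 9.0000: 165.881725
  t * PV_t at t = 9.5000: 170.743419
  t * PV_t at t = 10.0000: 6218.735431
Macaulay duration D = 8218.183998 / 1054.305250 = 7.794881
Modified duration = D / (1 + y/m) = 7.794881 / (1 + 0.025500) = 7.601054
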